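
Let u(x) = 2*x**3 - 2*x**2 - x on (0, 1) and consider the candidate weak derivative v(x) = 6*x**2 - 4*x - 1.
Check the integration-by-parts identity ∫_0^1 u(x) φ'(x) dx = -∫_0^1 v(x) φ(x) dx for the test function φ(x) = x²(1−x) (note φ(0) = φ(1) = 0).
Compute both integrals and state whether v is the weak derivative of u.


LHS = 1/12, RHS = 1/12. Yes, v = u' weakly.

u(x) = 2*x**3 - 2*x**2 - x, classical derivative u'(x) = 6*x**2 - 4*x - 1.
φ(x) = x²(1−x), so φ'(x) = x*(2 - 3*x).
Note φ(0) = φ(1) = 0, so the boundary term u·φ vanishes.
LHS = ∫_0^1 u(x) φ'(x) dx = ∫_0^1 (-6*x^5 + 10*x^4 - x^3 - 2*x^2) dx. Term by term:
  ∫_0^1 -6*x^5 dx = -1;  ∫_0^1 10*x^4 dx = 2;  ∫_0^1 -x^3 dx = -1/4;
  ∫_0^1 -2*x^2 dx = -2/3.
Sum: -1 + 2 − 1/4 − 2/3 = 1/12.
So LHS = 1/12.
∫_0^1 v(x) φ(x) dx = ∫_0^1 (-6*x^5 + 10*x^4 - 3*x^3 - x^2) dx. Term by term:
  ∫_0^1 -6*x^5 dx = -1;  ∫_0^1 10*x^4 dx = 2;  ∫_0^1 -3*x^3 dx = -3/4;
  ∫_0^1 -x^2 dx = -1/3.
Sum: -1 + 2 − 3/4 − 1/3 = -1/12.
So RHS = -∫_0^1 v(x) φ(x) dx = 1/12.
LHS = RHS, so the identity holds for this test φ.
Moreover u is smooth here and v(x) = u'(x) = 6*x**2 - 4*x - 1 pointwise, so the identity holds for every test function. Hence v is the weak derivative of u.


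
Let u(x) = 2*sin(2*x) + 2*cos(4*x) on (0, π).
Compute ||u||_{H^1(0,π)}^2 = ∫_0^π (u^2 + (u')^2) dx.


||u||_{H^1(0,π)}^2 = 44*π

u'(x) = -8*sin(4*x) + 4*cos(2*x).
Expand u² and (u')² and integrate term by term on (0, π), using: for integers n ≥ 1, ∫_0^π sin²(nx) dx = ∫_0^π cos²(nx) dx = π/2; for n ≠ n', ∫_0^π sin(nx)sin(n'x) dx = ∫_0^π cos(nx)cos(n'x) dx = 0; and by product-to-sum, ∫_0^π sin(nx)cos(n'x) dx = ½∫_0^π [sin((n+n')x) + sin((n−n')x)] dx, which is 0 when n+n' is even and 2n/(n²−n'²) when n+n' is odd (it need not vanish on (0, π)).
  u² squared terms: (2)²·∫cos(4x)² dx = 4·π/2 = 2*π;  (2)²·∫sin(2x)² dx = 4·π/2 = 2*π.
  u² cross terms: 2·(2)·(2)·∫cos(4x)·sin(2x) dx = 8·(0) = 0.
  So ∫_0^π u² dx = 2*π + 2*π + 0 = 4*π.
  (u')² squared terms: (-8)²·∫sin(4x)² dx = 64·π/2 = 32*π;  (4)²·∫cos(2x)² dx = 16·π/2 = 8*π.
  (u')² cross terms: 2·(-8)·(4)·∫sin(4x)·cos(2x) dx = -64·(0) = 0.
  So ∫_0^π (u')² dx = 32*π + 8*π + 0 = 40*π.
||u||_{H^1}^2 = (4*π) + (40*π) = 44*π.


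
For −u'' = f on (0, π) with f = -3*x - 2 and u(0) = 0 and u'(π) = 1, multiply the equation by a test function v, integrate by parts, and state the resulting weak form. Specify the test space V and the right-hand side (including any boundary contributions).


V = {v ∈ H^1(0, π) : v(0) = 0} (test functions vanish at x = 0 where u is specified); weak form: ∫_0^π u'v' dx = ∫_0^π (-3*x - 2) v dx + v(π) for all v ∈ V.

Multiply both sides by a test function v and integrate from 0 to π:
  ∫_0^π −u''(x) v(x) dx = ∫_0^π f(x) v(x) dx.
Integrate the LHS by parts once:
  ∫_0^π −u'' v dx = −[u'(x) v(x)]_0^π + ∫_0^π u'(x) v'(x) dx.
Thus ∫_0^π u'(x) v'(x) dx = ∫_0^π f(x) v(x) dx + [u'(x) v(x)]_0^π.
Choose V so that boundary terms are either known or forced to vanish.
Mixed BC: u(0) = 0 (Dirichlet) and u'(π) = 1 (Neumann). Define V = {v ∈ H^1(0, π) : v(0) = 0}. Then [u' v]_0^π = u'(π)·v(π) − u'(0)·0 = v(π).
Weak formulation: find u (satisfying any essential BC) such that ∫_0^π u'(x) v'(x) dx = ∫_0^π f v dx + v(π) for all v ∈ V (Dirichlet at 0 absorbed into V; Neumann datum at x = π contributes the boundary term).
Substituting f(x) = -3*x - 2, the right-hand side is ∫_0^π (-3*x - 2) v dx + v(π).


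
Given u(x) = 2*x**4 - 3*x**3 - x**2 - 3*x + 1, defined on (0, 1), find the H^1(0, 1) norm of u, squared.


||u||_{H^1}^2 = 18817/630

The H^1 norm (squared) on an interval (0, L) is
  ||u||_{H^1}^2 = ∫_0^L u(x)^2 dx + ∫_0^L u'(x)^2 dx.
Compute u'(x) = 8*x**3 - 9*x**2 - 2*x - 3.
Then u(x)^2 = 4*x**8 - 12*x**7 + 5*x**6 - 6*x**5 + 23*x**4 + 7*x**2 - 6*x + 1 and u'(x)^2 = 64*x**6 - 144*x**5 + 49*x**4 - 12*x**3 + 58*x**2 + 12*x + 9.
Integrate each monomial from 0 to 1 using ∫_0^1 c·x^n dx = c·1^(n+1)/(n+1):
  ∫_0^1 u(x)^2 dx = ∫_0^1 (4*x^8 - 12*x^7 + 5*x^6 - 6*x^5 + 23*x^4 + 7*x^2 - 6*x + 1) dx. Term by term:
    ∫_0^1 4*x^8 dx = 4/9;  ∫_0^1 -12*x^7 dx = -3/2;  ∫_0^1 5*x^6 dx = 5/7;
    ∫_0^1 -6*x^5 dx = -1;  ∫_0^1 23*x^4 dx = 23/5;  ∫_0^1 7*x^2 dx = 7/3;
    ∫_0^1 -6*x dx = -3;  ∫_0^1 1 dx = 1.
  Sum: 4/9 − 3/2 + 5/7 − 1 + 23/5 + 7/3 − 3 + 1 = 2263/630.
  ∫_0^1 u'(x)^2 dx = ∫_0^1 (64*x^6 - 144*x^5 + 49*x^4 - 12*x^3 + 58*x^2 + 12*x + 9) dx. Term by term:
    ∫_0^1 64*x^6 dx = 64/7;  ∫_0^1 -144*x^5 dx = -24;  ∫_0^1 49*x^4 dx = 49/5;
    ∫_0^1 -12*x^3 dx = -3;  ∫_0^1 58*x^2 dx = 58/3;  ∫_0^1 12*x dx = 6;
    ∫_0^1 9 dx = 9.
  Sum: 64/7 − 24 + 49/5 − 3 + 58/3 + 6 + 9 = 2759/105.
Adding: ||u||_{H^1}^2 = 2263/630 + 2759/105 = 18817/630.


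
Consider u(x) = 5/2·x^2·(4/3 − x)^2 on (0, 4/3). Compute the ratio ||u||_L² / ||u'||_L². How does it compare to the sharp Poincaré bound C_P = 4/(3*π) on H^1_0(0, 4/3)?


||u||_L² / ||u'||_L² = 2*sqrt(3)/9 < C_P = 4/(3*π).

u(x) = 5/2·x^2·(4/3 − x)^2, so u'(x) = 10*x*(3*x - 4)*(3*x - 2)/9.
u(x) = 5/2·x^2·(4/3 − x)^2 vanishes at x = 0 and x = 4/3, so u ∈ H^1_0(0, 4/3). Differentiate via the product rule and integrate the resulting polynomials term by term.
  ∫_0^4/3 u² dx = ∫_0^4/3 (25*x^8/4 - 100*x^7/3 + 200*x^6/3 - 1600*x^5/27 + 1600*x^4/81) dx. Term by term:
    ∫_0^4/3 25*x^8/4 dx = 1638400/177147;  ∫_0^4/3 -100*x^7/3 dx = -819200/19683;  ∫_0^4/3 200*x^6/3 dx = 3276800/45927;
    ∫_0^4/3 -1600*x^5/27 dx = -3276800/59049;  ∫_0^4/3 1600*x^4/81 dx = 327680/19683.
  Sum: 1638400/177147 − 819200/19683 + 3276800/45927 − 3276800/59049 + 327680/19683 = 163840/1240029.
  ∫_0^4/3 (u')² dx = ∫_0^4/3 (100*x^6 - 400*x^5 + 5200*x^4/9 - 3200*x^3/9 + 6400*x^2/81) dx. Term by term:
    ∫_0^4/3 100*x^6 dx = 1638400/15309;  ∫_0^4/3 -400*x^5 dx = -819200/2187;  ∫_0^4/3 5200*x^4/9 dx = 1064960/2187;
    ∫_0^4/3 -3200*x^3/9 dx = -204800/729;  ∫_0^4/3 6400*x^2/81 dx = 409600/6561.
  Sum: 1638400/15309 − 819200/2187 + 1064960/2187 − 204800/729 + 409600/6561 = 40960/45927.
∫_0^4/3 u² dx = 163840/1240029, so ||u||_L² = 128*sqrt(210)/5103.
∫_0^4/3 (u')² dx = 40960/45927, so ||u'||_L² = 64*sqrt(70)/567.
Ratio ||u||_L² / ||u'||_L² = 2*sqrt(3)/9.
Sharp Poincaré constant on H^1_0(0, 4/3) is C_P = L/π = 4/(3*π), achieved by sin(3*π/4·x).
A polynomial bump cannot attain the sharp Poincaré constant (only the first sine eigenfunction does), so the ratio is strictly less than C_P, consistent with ||u||_L² ≤ C_P ||u'||_L².


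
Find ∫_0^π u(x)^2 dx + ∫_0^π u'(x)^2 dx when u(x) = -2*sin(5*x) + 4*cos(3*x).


||u||_{H^1(0,π)}^2 = 132*π

u'(x) = -12*sin(3*x) - 10*cos(5*x).
Expand u² and (u')² and integrate term by term on (0, π), using: for integers n ≥ 1, ∫_0^π sin²(nx) dx = ∫_0^π cos²(nx) dx = π/2; for n ≠ n', ∫_0^π sin(nx)sin(n'x) dx = ∫_0^π cos(nx)cos(n'x) dx = 0; and by product-to-sum, ∫_0^π sin(nx)cos(n'x) dx = ½∫_0^π [sin((n+n')x) + sin((n−n')x)] dx, which is 0 when n+n' is even and 2n/(n²−n'²) when n+n' is odd (it need not vanish on (0, π)).
  u² squared terms: (-2)²·∫sin(5x)² dx = 4·π/2 = 2*π;  (4)²·∫cos(3x)² dx = 16·π/2 = 8*π.
  u² cross terms: 2·(-2)·(4)·∫sin(5x)·cos(3x) dx = -16·(0) = 0.
  So ∫_0^π u² dx = 2*π + 8*π + 0 = 10*π.
  (u')² squared terms: (-12)²·∫sin(3x)² dx = 144·π/2 = 72*π;  (-10)²·∫cos(5x)² dx = 100·π/2 = 50*π.
  (u')² cross terms: 2·(-12)·(-10)·∫sin(3x)·cos(5x) dx = 240·(0) = 0.
  So ∫_0^π (u')² dx = 72*π + 50*π + 0 = 122*π.
||u||_{H^1}^2 = (10*π) + (122*π) = 132*π.


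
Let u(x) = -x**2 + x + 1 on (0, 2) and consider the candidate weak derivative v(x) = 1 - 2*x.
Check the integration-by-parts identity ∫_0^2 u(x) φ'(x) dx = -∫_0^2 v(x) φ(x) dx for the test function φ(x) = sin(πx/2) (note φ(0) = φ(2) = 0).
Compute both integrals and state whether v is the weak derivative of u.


LHS = 4/π, RHS = 4/π. Yes, v = u' weakly.

u(x) = -x**2 + x + 1, classical derivative u'(x) = 1 - 2*x.
φ(x) = sin(πx/2), so φ'(x) = π*cos(π*x/2)/2.
Note φ(0) = φ(2) = 0, so the boundary term u·φ vanishes.
LHS = ∫_0^2 u(x) φ'(x) dx = ∫_0^2 (-π*x^2*cos(π*x/2)/2 + π*x*cos(π*x/2)/2 + π*cos(π*x/2)/2) dx. Term by term:
  ∫_0^2 π*cos(π*x/2)/2 dx = 0;  ∫_0^2 π*x*cos(π*x/2)/2 dx = -4/π;  ∫_0^2 -π*x^2*cos(π*x/2)/2 dx = 8/π.
Sum: 0 − 4/π + 8/π = 4/π.
So LHS = 4/π.
∫_0^2 v(x) φ(x) dx = ∫_0^2 (-2*x*sin(π*x/2) + sin(π*x/2)) dx. Term by term:
  ∫_0^2 -2*x*sin(π*x/2) dx = -8/π;  ∫_0^2 sin(π*x/2) dx = 4/π.
Sum: -8/π + 4/π = -4/π.
So RHS = -∫_0^2 v(x) φ(x) dx = 4/π.
LHS = RHS, so the identity holds for this test φ.
Moreover u is smooth here and v(x) = u'(x) = 1 - 2*x pointwise, so the identity holds for every test function. Hence v is the weak derivative of u.


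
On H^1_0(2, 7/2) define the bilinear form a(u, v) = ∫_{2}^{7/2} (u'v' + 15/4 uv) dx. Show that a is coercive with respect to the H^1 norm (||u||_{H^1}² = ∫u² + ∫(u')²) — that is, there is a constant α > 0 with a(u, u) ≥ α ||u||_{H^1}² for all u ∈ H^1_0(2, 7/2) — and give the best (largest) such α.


α = 1

Coercivity of a(·,·) on H^1_0(2, 7/2) means a(u, u) ≥ α ||u||_{H^1}² for every u ∈ H^1_0.
The interval has length L = 3/2, and Poincaré/coercivity depend only on L. Here a(u, u) = ∫(u')² + (15/4)·∫u².
Here c = 15/4 ≥ 1, so a(u,u) = ∫(u')² + c∫u² ≥ ∫(u')² + ∫u² = ||u||_{H^1}², i.e. α = 1 works. No larger α is possible: a(u,u) ≥ α||u||_{H^1}² means (1−α)∫(u')² ≥ (α−c)∫u², and for the modes u_n = sin(nπ(x−x₀)/L) (x₀ the left endpoint) one has ∫u_n²/∫(u_n')² = (L/(nπ))² → 0, so a(u_n,u_n)/||u_n||_{H^1}² → 1. Hence the optimal constant is α = 1.
Therefore α = 1.


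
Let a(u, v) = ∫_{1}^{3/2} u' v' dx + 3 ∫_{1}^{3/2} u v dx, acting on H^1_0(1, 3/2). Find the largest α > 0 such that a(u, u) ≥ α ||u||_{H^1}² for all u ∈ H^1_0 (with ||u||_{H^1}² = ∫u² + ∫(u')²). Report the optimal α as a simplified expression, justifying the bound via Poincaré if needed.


α = 1

Coercivity of a(·,·) on H^1_0(1, 3/2) means a(u, u) ≥ α ||u||_{H^1}² for every u ∈ H^1_0.
The interval has length L = 1/2, and Poincaré/coercivity depend only on L. Here a(u, u) = ∫(u')² + (3)·∫u².
Here c = 3 ≥ 1, so a(u,u) = ∫(u')² + c∫u² ≥ ∫(u')² + ∫u² = ||u||_{H^1}², i.e. α = 1 works. No larger α is possible: a(u,u) ≥ α||u||_{H^1}² means (1−α)∫(u')² ≥ (α−c)∫u², and for the modes u_n = sin(nπ(x−x₀)/L) (x₀ the left endpoint) one has ∫u_n²/∫(u_n')² = (L/(nπ))² → 0, so a(u_n,u_n)/||u_n||_{H^1}² → 1. Hence the optimal constant is α = 1.
Therefore α = 1.


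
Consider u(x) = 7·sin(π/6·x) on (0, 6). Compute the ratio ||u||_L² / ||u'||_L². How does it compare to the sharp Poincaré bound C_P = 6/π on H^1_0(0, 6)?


||u||_L² / ||u'||_L² = 6/π = C_P.

u(x) = 7·sin(π/6·x), so u'(x) = 7*π*cos(π*x/6)/6.
Writing u(x) = A·sin(kπx/L) with A = 7 and k = 1, use ∫_0^L sin²(kπx/L) dx = L/2 and ∫_0^L cos²(kπx/L) dx = L/2.
u² = 49·sin²(π/6·x) and (u')² = 49*π^2/36·cos²(π/6·x), and each of sin², cos² integrates to L/2 = 3 over (0, 6).
∫_0^6 u² dx = 147, so ||u||_L² = 7*sqrt(3).
∫_0^6 (u')² dx = 49*π^2/12, so ||u'||_L² = 7*sqrt(3)*π/6.
Ratio ||u||_L² / ||u'||_L² = 6/π.
Sharp Poincaré constant on H^1_0(0, 6) is C_P = L/π = 6/π, achieved by sin(π/6·x).
This is the k = 1 eigenfunction (up to amplitude), so the ratio equals the sharp Poincaré constant exactly.


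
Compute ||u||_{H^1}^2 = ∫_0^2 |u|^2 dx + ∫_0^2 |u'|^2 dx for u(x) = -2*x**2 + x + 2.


||u||_{H^1}^2 = 178/5

The H^1 norm (squared) on an interval (0, L) is
  ||u||_{H^1}^2 = ∫_0^L u(x)^2 dx + ∫_0^L u'(x)^2 dx.
Compute u'(x) = 1 - 4*x.
Then u(x)^2 = 4*x**4 - 4*x**3 - 7*x**2 + 4*x + 4 and u'(x)^2 = 16*x**2 - 8*x + 1.
Integrate each monomial from 0 to 2 using ∫_0^2 c·x^n dx = c·2^(n+1)/(n+1):
  ∫_0^2 u(x)^2 dx = ∫_0^2 (4*x^4 - 4*x^3 - 7*x^2 + 4*x + 4) dx. Term by term:
    ∫_0^2 4*x^4 dx = 128/5;  ∫_0^2 -4*x^3 dx = -16;  ∫_0^2 -7*x^2 dx = -56/3;
    ∫_0^2 4*x dx = 8;  ∫_0^2 4 dx = 8.
  Sum: 128/5 − 16 − 56/3 + 8 + 8 = 104/15.
  ∫_0^2 u'(x)^2 dx = ∫_0^2 (16*x^2 - 8*x + 1) dx. Term by term:
    ∫_0^2 16*x^2 dx = 128/3;  ∫_0^2 -8*x dx = -16;  ∫_0^2 1 dx = 2.
  Sum: 128/3 − 16 + 2 = 86/3.
Adding: ||u||_{H^1}^2 = 104/15 + 86/3 = 178/5.


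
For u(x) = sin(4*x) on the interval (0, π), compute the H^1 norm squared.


||u||_{H^1(0,π)}^2 = 17*π/2

u'(x) = 4*cos(4*x).
Expand u² and (u')² and integrate term by term on (0, π), using: for integers n ≥ 1, ∫_0^π sin²(nx) dx = ∫_0^π cos²(nx) dx = π/2; for n ≠ n', ∫_0^π sin(nx)sin(n'x) dx = ∫_0^π cos(nx)cos(n'x) dx = 0; and by product-to-sum, ∫_0^π sin(nx)cos(n'x) dx = ½∫_0^π [sin((n+n')x) + sin((n−n')x)] dx, which is 0 when n+n' is even and 2n/(n²−n'²) when n+n' is odd (it need not vanish on (0, π)).
  u² squared terms: (1)²·∫sin(4x)² dx = 1·π/2 = π/2.
  So ∫_0^π u² dx = π/2.
  (u')² squared terms: (4)²·∫cos(4x)² dx = 16·π/2 = 8*π.
  So ∫_0^π (u')² dx = 8*π.
||u||_{H^1}^2 = (π/2) + (8*π) = 17*π/2.


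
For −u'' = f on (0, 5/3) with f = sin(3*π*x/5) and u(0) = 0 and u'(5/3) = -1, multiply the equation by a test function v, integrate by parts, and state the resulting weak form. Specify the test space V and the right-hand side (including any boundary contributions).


V = {v ∈ H^1(0, 5/3) : v(0) = 0} (test functions vanish at x = 0 where u is specified); weak form: ∫_0^5/3 u'v' dx = ∫_0^5/3 (sin(3*π*x/5)) v dx − v(5/3) for all v ∈ V.

Multiply both sides by a test function v and integrate from 0 to 5/3:
  ∫_0^5/3 −u''(x) v(x) dx = ∫_0^5/3 f(x) v(x) dx.
Integrate the LHS by parts once:
  ∫_0^5/3 −u'' v dx = −[u'(x) v(x)]_0^5/3 + ∫_0^5/3 u'(x) v'(x) dx.
Thus ∫_0^5/3 u'(x) v'(x) dx = ∫_0^5/3 f(x) v(x) dx + [u'(x) v(x)]_0^5/3.
Choose V so that boundary terms are either known or forced to vanish.
Mixed BC: u(0) = 0 (Dirichlet) and u'(5/3) = -1 (Neumann). Define V = {v ∈ H^1(0, 5/3) : v(0) = 0}. Then [u' v]_0^5/3 = u'(5/3)·v(5/3) − u'(0)·0 = − v(5/3).
Weak formulation: find u (satisfying any essential BC) such that ∫_0^5/3 u'(x) v'(x) dx = ∫_0^5/3 f v dx − v(5/3) for all v ∈ V (Dirichlet at 0 absorbed into V; Neumann datum at x = 5/3 contributes the boundary term).
Substituting f(x) = sin(3*π*x/5), the right-hand side is ∫_0^5/3 (sin(3*π*x/5)) v dx − v(5/3).


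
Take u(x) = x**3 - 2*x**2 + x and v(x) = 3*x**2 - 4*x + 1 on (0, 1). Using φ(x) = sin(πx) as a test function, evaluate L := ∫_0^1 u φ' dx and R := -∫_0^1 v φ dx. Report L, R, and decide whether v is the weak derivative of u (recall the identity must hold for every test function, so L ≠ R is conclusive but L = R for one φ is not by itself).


LHS = (12 - π^2)/π^3, RHS = (12 - π^2)/π^3. Yes, v = u' weakly.

u(x) = x**3 - 2*x**2 + x, classical derivative u'(x) = 3*x**2 - 4*x + 1.
φ(x) = sin(πx), so φ'(x) = π*cos(π*x).
Note φ(0) = φ(1) = 0, so the boundary term u·φ vanishes.
LHS = ∫_0^1 u(x) φ'(x) dx = ∫_0^1 (π*x^3*cos(π*x) - 2*π*x^2*cos(π*x) + π*x*cos(π*x)) dx. Term by term:
  ∫_0^1 π*x*cos(π*x) dx = -2/π;  ∫_0^1 π*x^3*cos(π*x) dx = -3/π + 12/π^3;  ∫_0^1 -2*π*x^2*cos(π*x) dx = 4/π.
Sum: -2/π + -3/π + 12/π^3 + 4/π = (12 - π^2)/π^3.
So LHS = (12 - π^2)/π^3.
∫_0^1 v(x) φ(x) dx = ∫_0^1 (3*x^2*sin(π*x) - 4*x*sin(π*x) + sin(π*x)) dx. Term by term:
  ∫_0^1 -4*x*sin(π*x) dx = -4/π;  ∫_0^1 3*x^2*sin(π*x) dx = -12/π^3 + 3/π;  ∫_0^1 sin(π*x) dx = 2/π.
Sum: -4/π + -12/π^3 + 3/π + 2/π = (-12 + π^2)/π^3.
So RHS = -∫_0^1 v(x) φ(x) dx = (12 - π^2)/π^3.
LHS = RHS, so the identity holds for this test φ.
Moreover u is smooth here and v(x) = u'(x) = 3*x**2 - 4*x + 1 pointwise, so the identity holds for every test function. Hence v is the weak derivative of u.


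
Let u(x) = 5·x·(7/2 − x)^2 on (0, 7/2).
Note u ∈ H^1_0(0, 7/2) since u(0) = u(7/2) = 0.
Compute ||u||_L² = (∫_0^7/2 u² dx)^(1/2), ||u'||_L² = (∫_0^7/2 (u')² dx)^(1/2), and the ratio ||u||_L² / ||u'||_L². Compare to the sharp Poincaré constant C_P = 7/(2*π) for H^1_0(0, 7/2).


||u||_L² / ||u'||_L² = sqrt(14)/4 < C_P = 7/(2*π).

u(x) = 5·x·(7/2 − x)^2, so u'(x) = 15*x^2 - 70*x + 245/4.
u(x) = 5·x·(7/2 − x)^2 vanishes at x = 0 and x = 7/2, so u ∈ H^1_0(0, 7/2). Differentiate via the product rule and integrate the resulting polynomials term by term.
  ∫_0^7/2 u² dx = ∫_0^7/2 (25*x^6 - 350*x^5 + 3675*x^4/2 - 8575*x^3/2 + 60025*x^2/16) dx. Term by term:
    ∫_0^7/2 25*x^6 dx = 2941225/128;  ∫_0^7/2 -350*x^5 dx = -20588575/192;  ∫_0^7/2 3675*x^4/2 dx = 12353145/64;
    ∫_0^7/2 -8575*x^3/2 dx = -20588575/128;  ∫_0^7/2 60025*x^2/16 dx = 20588575/384.
  Sum: 2941225/128 − 20588575/192 + 12353145/64 − 20588575/128 + 20588575/384 = 588245/384.
  ∫_0^7/2 (u')² dx = ∫_0^7/2 (225*x^4 - 2100*x^3 + 13475*x^2/2 - 8575*x + 60025/16) dx. Term by term:
    ∫_0^7/2 225*x^4 dx = 756315/32;  ∫_0^7/2 -2100*x^3 dx = -1260525/16;  ∫_0^7/2 13475*x^2/2 dx = 4621925/48;
    ∫_0^7/2 -8575*x dx = -420175/8;  ∫_0^7/2 60025/16 dx = 420175/32.
  Sum: 756315/32 − 1260525/16 + 4621925/48 − 420175/8 + 420175/32 = 84035/48.
∫_0^7/2 u² dx = 588245/384, so ||u||_L² = 343*sqrt(30)/48.
∫_0^7/2 (u')² dx = 84035/48, so ||u'||_L² = 49*sqrt(105)/12.
Ratio ||u||_L² / ||u'||_L² = sqrt(14)/4.
Sharp Poincaré constant on H^1_0(0, 7/2) is C_P = L/π = 7/(2*π), achieved by sin(2*π/7·x).
A polynomial bump cannot attain the sharp Poincaré constant (only the first sine eigenfunction does), so the ratio is strictly less than C_P, consistent with ||u||_L² ≤ C_P ||u'||_L².


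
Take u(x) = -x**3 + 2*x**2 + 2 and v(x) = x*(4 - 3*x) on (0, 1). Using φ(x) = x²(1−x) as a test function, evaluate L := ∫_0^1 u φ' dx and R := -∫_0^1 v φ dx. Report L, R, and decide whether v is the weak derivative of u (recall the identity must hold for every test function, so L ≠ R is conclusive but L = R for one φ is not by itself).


LHS = -1/10, RHS = -1/10. Yes, v = u' weakly.

u(x) = -x**3 + 2*x**2 + 2, classical derivative u'(x) = -3*x**2 + 4*x.
φ(x) = x²(1−x), so φ'(x) = x*(2 - 3*x).
Note φ(0) = φ(1) = 0, so the boundary term u·φ vanishes.
LHS = ∫_0^1 u(x) φ'(x) dx = ∫_0^1 (3*x^5 - 8*x^4 + 4*x^3 - 6*x^2 + 4*x) dx. Term by term:
  ∫_0^1 3*x^5 dx = 1/2;  ∫_0^1 -8*x^4 dx = -8/5;  ∫_0^1 4*x^3 dx = 1;
  ∫_0^1 -6*x^2 dx = -2;  ∫_0^1 4*x dx = 2.
Sum: 1/2 − 8/5 + 1 − 2 + 2 = -1/10.
So LHS = -1/10.
∫_0^1 v(x) φ(x) dx = ∫_0^1 (3*x^5 - 7*x^4 + 4*x^3) dx. Term by term:
  ∫_0^1 3*x^5 dx = 1/2;  ∫_0^1 -7*x^4 dx = -7/5;  ∫_0^1 4*x^3 dx = 1.
Sum: 1/2 − 7/5 + 1 = 1/10.
So RHS = -∫_0^1 v(x) φ(x) dx = -1/10.
LHS = RHS, so the identity holds for this test φ.
Moreover u is smooth here and v(x) = u'(x) = -3*x**2 + 4*x pointwise, so the identity holds for every test function. Hence v is the weak derivative of u.


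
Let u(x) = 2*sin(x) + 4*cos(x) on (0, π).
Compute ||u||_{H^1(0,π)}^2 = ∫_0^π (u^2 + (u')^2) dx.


||u||_{H^1(0,π)}^2 = 20*π

u'(x) = -4*sin(x) + 2*cos(x).
Expand u² and (u')² and integrate term by term on (0, π), using: for integers n ≥ 1, ∫_0^π sin²(nx) dx = ∫_0^π cos²(nx) dx = π/2; for n ≠ n', ∫_0^π sin(nx)sin(n'x) dx = ∫_0^π cos(nx)cos(n'x) dx = 0; and by product-to-sum, ∫_0^π sin(nx)cos(n'x) dx = ½∫_0^π [sin((n+n')x) + sin((n−n')x)] dx, which is 0 when n+n' is even and 2n/(n²−n'²) when n+n' is odd (it need not vanish on (0, π)).
  u² squared terms: (2)²·∫sin(x)² dx = 4·π/2 = 2*π;  (4)²·∫cos(x)² dx = 16·π/2 = 8*π.
  u² cross terms: 2·(2)·(4)·∫sin(x)·cos(x) dx = 16·(0) = 0.
  So ∫_0^π u² dx = 2*π + 8*π + 0 = 10*π.
  (u')² squared terms: (-4)²·∫sin(x)² dx = 16·π/2 = 8*π;  (2)²·∫cos(x)² dx = 4·π/2 = 2*π.
  (u')² cross terms: 2·(-4)·(2)·∫sin(x)·cos(x) dx = -16·(0) = 0.
  So ∫_0^π (u')² dx = 8*π + 2*π + 0 = 10*π.
||u||_{H^1}^2 = (10*π) + (10*π) = 20*π.


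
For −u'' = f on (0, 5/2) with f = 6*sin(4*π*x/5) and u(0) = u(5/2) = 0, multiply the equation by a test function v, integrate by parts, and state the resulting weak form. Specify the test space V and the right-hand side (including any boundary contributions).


V = H^1_0(0, 5/2) (so v(0) = v(5/2) = 0); weak form: ∫_0^5/2 u'v' dx = ∫_0^5/2 (6*sin(4*π*x/5)) v dx for all v ∈ V.

Multiply both sides by a test function v and integrate from 0 to 5/2:
  ∫_0^5/2 −u''(x) v(x) dx = ∫_0^5/2 f(x) v(x) dx.
Integrate the LHS by parts once:
  ∫_0^5/2 −u'' v dx = −[u'(x) v(x)]_0^5/2 + ∫_0^5/2 u'(x) v'(x) dx.
Thus ∫_0^5/2 u'(x) v'(x) dx = ∫_0^5/2 f(x) v(x) dx + [u'(x) v(x)]_0^5/2.
Choose V so that boundary terms are either known or forced to vanish.
u is Dirichlet: u(0) = u(5/2) = 0. Let V = H^1_0(0, 5/2); then v(0) = v(5/2) = 0, and [u' v]_0^5/2 = 0.
Weak formulation: find u (satisfying any essential BC) such that ∫_0^5/2 u'(x) v'(x) dx = ∫_0^5/2 f v dx for all v ∈ V.
Substituting f(x) = 6*sin(4*π*x/5), the right-hand side is ∫_0^5/2 (6*sin(4*π*x/5)) v dx.


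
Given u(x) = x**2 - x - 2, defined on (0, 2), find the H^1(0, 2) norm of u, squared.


||u||_{H^1}^2 = 166/15

The H^1 norm (squared) on an interval (0, L) is
  ||u||_{H^1}^2 = ∫_0^L u(x)^2 dx + ∫_0^L u'(x)^2 dx.
Compute u'(x) = 2*x - 1.
Then u(x)^2 = x**4 - 2*x**3 - 3*x**2 + 4*x + 4 and u'(x)^2 = 4*x**2 - 4*x + 1.
Integrate each monomial from 0 to 2 using ∫_0^2 c·x^n dx = c·2^(n+1)/(n+1):
  ∫_0^2 u(x)^2 dx = ∫_0^2 (x^4 - 2*x^3 - 3*x^2 + 4*x + 4) dx. Term by term:
    ∫_0^2 x^4 dx = 32/5;  ∫_0^2 -2*x^3 dx = -8;  ∫_0^2 -3*x^2 dx = -8;
    ∫_0^2 4*x dx = 8;  ∫_0^2 4 dx = 8.
  Sum: 32/5 − 8 − 8 + 8 + 8 = 32/5.
  ∫_0^2 u'(x)^2 dx = ∫_0^2 (4*x^2 - 4*x + 1) dx. Term by term:
    ∫_0^2 4*x^2 dx = 32/3;  ∫_0^2 -4*x dx = -8;  ∫_0^2 1 dx = 2.
  Sum: 32/3 − 8 + 2 = 14/3.
Adding: ||u||_{H^1}^2 = 32/5 + 14/3 = 166/15.


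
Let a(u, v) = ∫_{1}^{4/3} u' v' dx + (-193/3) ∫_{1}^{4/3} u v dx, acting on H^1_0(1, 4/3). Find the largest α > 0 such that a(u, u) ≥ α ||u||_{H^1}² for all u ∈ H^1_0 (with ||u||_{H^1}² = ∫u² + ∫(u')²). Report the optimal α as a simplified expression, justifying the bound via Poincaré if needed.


α = (-193 + 27*π^2)/(3*(1 + 9*π^2))

Coercivity of a(·,·) on H^1_0(1, 4/3) means a(u, u) ≥ α ||u||_{H^1}² for every u ∈ H^1_0.
The interval has length L = 1/3, and Poincaré/coercivity depend only on L. Here a(u, u) = ∫(u')² + (-193/3)·∫u².
Here c = -193/3 < 0 with |c| < (π/L)² = 9*π^2, so coercivity still holds. The condition a(u,u) ≥ α||u||_{H^1}² reads (1−α)∫(u')² ≥ (α−c)∫u². Any admissible α is ≤ 1 (rapidly oscillating u have ∫u²/∫(u')² → 0), and α = 1 would force 0 ≥ (1−c)∫u², impossible since c < 1; so 1−α > 0. By the sharp Poincaré inequality on H^1_0 of an interval of length L, ∫(u')² ≥ (π/L)²∫u² with equality for the first sine mode sin(π(x−x₀)/L) (x₀ the left endpoint), so the inequality holds for all u iff (1−α)(π/L)² ≥ α − c, i.e. α ≤ ((π/L)² + c)/((π/L)² + 1) = (1 + c(L/π)²)/(1 + (L/π)²). (Direct route, valid since c ≤ 0: Poincaré gives c∫u² ≥ c(L/π)²∫(u')², so a(u,u) ≥ (1 + c(L/π)²)∫(u')², while ||u||_{H^1}² ≤ (1 + (L/π)²)∫(u')²; dividing yields the same α.) With (π/L)² = 9*π^2 and c = -193/3, the largest admissible constant is α = ((π/L)² + c)/((π/L)² + 1).
Simplifying, α = (-193 + 27*π^2)/(3*(1 + 9*π^2)).


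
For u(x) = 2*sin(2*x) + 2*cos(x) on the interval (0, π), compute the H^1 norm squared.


||u||_{H^1(0,π)}^2 = 64/3 + 14*π

u'(x) = -2*sin(x) + 4*cos(2*x).
Expand u² and (u')² and integrate term by term on (0, π), using: for integers n ≥ 1, ∫_0^π sin²(nx) dx = ∫_0^π cos²(nx) dx = π/2; for n ≠ n', ∫_0^π sin(nx)sin(n'x) dx = ∫_0^π cos(nx)cos(n'x) dx = 0; and by product-to-sum, ∫_0^π sin(nx)cos(n'x) dx = ½∫_0^π [sin((n+n')x) + sin((n−n')x)] dx, which is 0 when n+n' is even and 2n/(n²−n'²) when n+n' is odd (it need not vanish on (0, π)).
  u² squared terms: (2)²·∫cos(x)² dx = 4·π/2 = 2*π;  (2)²·∫sin(2x)² dx = 4·π/2 = 2*π.
  u² cross terms: 2·(2)·(2)·∫cos(x)·sin(2x) dx = 8·(4/3) = 32/3.
  So ∫_0^π u² dx = 2*π + 2*π + 32/3 = 32/3 + 4*π.
  (u')² squared terms: (-2)²·∫sin(x)² dx = 4·π/2 = 2*π;  (4)²·∫cos(2x)² dx = 16·π/2 = 8*π.
  (u')² cross terms: 2·(-2)·(4)·∫sin(x)·cos(2x) dx = -16·(-2/3) = 32/3.
  So ∫_0^π (u')² dx = 2*π + 8*π + 32/3 = 32/3 + 10*π.
||u||_{H^1}^2 = (32/3 + 4*π) + (32/3 + 10*π) = 64/3 + 14*π.


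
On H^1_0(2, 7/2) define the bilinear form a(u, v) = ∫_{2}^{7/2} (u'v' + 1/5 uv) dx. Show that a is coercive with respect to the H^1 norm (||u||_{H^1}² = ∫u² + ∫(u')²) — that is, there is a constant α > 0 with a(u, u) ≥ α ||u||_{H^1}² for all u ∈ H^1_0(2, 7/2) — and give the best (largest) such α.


α = (9 + 20*π^2)/(5*(9 + 4*π^2))

Coercivity of a(·,·) on H^1_0(2, 7/2) means a(u, u) ≥ α ||u||_{H^1}² for every u ∈ H^1_0.
The interval has length L = 3/2, and Poincaré/coercivity depend only on L. Here a(u, u) = ∫(u')² + (1/5)·∫u².
Here 0 < c = 1/5 < 1. The condition a(u,u) ≥ α||u||_{H^1}² reads (1−α)∫(u')² ≥ (α−c)∫u². Any admissible α is ≤ 1 (rapidly oscillating u have ∫u²/∫(u')² → 0), and α = 1 would force 0 ≥ (1−c)∫u², impossible since c < 1; so 1−α > 0. By the sharp Poincaré inequality on H^1_0 of an interval of length L, ∫(u')² ≥ (π/L)²∫u² with equality for the first sine mode sin(π(x−x₀)/L) (x₀ the left endpoint), so the inequality holds for all u iff (1−α)(π/L)² ≥ α − c, i.e. α ≤ ((π/L)² + c)/((π/L)² + 1) = (1 + c(L/π)²)/(1 + (L/π)²). With (π/L)² = 4*π^2/9 and c = 1/5, the largest admissible constant is α = ((π/L)² + c)/((π/L)² + 1).
Simplifying, α = (9 + 20*π^2)/(5*(9 + 4*π^2)).


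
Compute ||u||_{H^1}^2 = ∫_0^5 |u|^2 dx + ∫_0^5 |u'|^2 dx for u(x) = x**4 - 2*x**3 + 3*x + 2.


||u||_{H^1}^2 = 19483465/126

The H^1 norm (squared) on an interval (0, L) is
  ||u||_{H^1}^2 = ∫_0^L u(x)^2 dx + ∫_0^L u'(x)^2 dx.
Compute u'(x) = 4*x**3 - 6*x**2 + 3.
Then u(x)^2 = x**8 - 4*x**7 + 4*x**6 + 6*x**5 - 8*x**4 - 8*x**3 + 9*x**2 + 12*x + 4 and u'(x)^2 = 16*x**6 - 48*x**5 + 36*x**4 + 24*x**3 - 36*x**2 + 9.
Integrate each monomial from 0 to 5 using ∫_0^5 c·x^n dx = c·5^(n+1)/(n+1):
  ∫_0^5 u(x)^2 dx = ∫_0^5 (x^8 - 4*x^7 + 4*x^6 + 6*x^5 - 8*x^4 - 8*x^3 + 9*x^2 + 12*x + 4) dx. Term by term:
    ∫_0^5 x^8 dx = 1953125/9;  ∫_0^5 -4*x^7 dx = -390625/2;  ∫_0^5 4*x^6 dx = 312500/7;
    ∫_0^5 6*x^5 dx = 15625;  ∫_0^5 -8*x^4 dx = -5000;  ∫_0^5 -8*x^3 dx = -1250;
    ∫_0^5 9*x^2 dx = 375;  ∫_0^5 12*x dx = 150;  ∫_0^5 4 dx = 20.
  Sum: 1953125/9 − 390625/2 + 312500/7 + 15625 − 5000 − 1250 + 375 + 150 + 20 = 9609295/126.
  ∫_0^5 u'(x)^2 dx = ∫_0^5 (16*x^6 - 48*x^5 + 36*x^4 + 24*x^3 - 36*x^2 + 9) dx. Term by term:
    ∫_0^5 16*x^6 dx = 1250000/7;  ∫_0^5 -48*x^5 dx = -125000;  ∫_0^5 36*x^4 dx = 22500;
    ∫_0^5 24*x^3 dx = 3750;  ∫_0^5 -36*x^2 dx = -1500;  ∫_0^5 9 dx = 45.
  Sum: 1250000/7 − 125000 + 22500 + 3750 − 1500 + 45 = 548565/7.
Adding: ||u||_{H^1}^2 = 9609295/126 + 548565/7 = 19483465/126.


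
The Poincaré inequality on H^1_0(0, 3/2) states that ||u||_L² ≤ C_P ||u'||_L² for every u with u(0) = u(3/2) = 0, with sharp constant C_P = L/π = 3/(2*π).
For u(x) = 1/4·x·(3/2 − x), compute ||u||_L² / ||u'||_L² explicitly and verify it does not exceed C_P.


||u||_L² / ||u'||_L² = 3*sqrt(10)/20 < C_P = 3/(2*π).

u(x) = 1/4·x·(3/2 − x), so u'(x) = 3/8 - x/2.
u(x) = 1/4·x·(3/2 − x) vanishes at x = 0 and x = 3/2, so u ∈ H^1_0(0, 3/2). Differentiate via the product rule and integrate the resulting polynomials term by term.
  ∫_0^3/2 u² dx = ∫_0^3/2 (x^4/16 - 3*x^3/16 + 9*x^2/64) dx. Term by term:
    ∫_0^3/2 x^4/16 dx = 243/2560;  ∫_0^3/2 -3*x^3/16 dx = -243/1024;  ∫_0^3/2 9*x^2/64 dx = 81/512.
  Sum: 243/2560 − 243/1024 + 81/512 = 81/5120.
  ∫_0^3/2 (u')² dx = ∫_0^3/2 (x^2/4 - 3*x/8 + 9/64) dx. Term by term:
    ∫_0^3/2 x^2/4 dx = 9/32;  ∫_0^3/2 -3*x/8 dx = -27/64;  ∫_0^3/2 9/64 dx = 27/128.
  Sum: 9/32 − 27/64 + 27/128 = 9/128.
∫_0^3/2 u² dx = 81/5120, so ||u||_L² = 9*sqrt(5)/160.
∫_0^3/2 (u')² dx = 9/128, so ||u'||_L² = 3*sqrt(2)/16.
Ratio ||u||_L² / ||u'||_L² = 3*sqrt(10)/20.
Sharp Poincaré constant on H^1_0(0, 3/2) is C_P = L/π = 3/(2*π), achieved by sin(2*π/3·x).
A polynomial bump cannot attain the sharp Poincaré constant (only the first sine eigenfunction does), so the ratio is strictly less than C_P, consistent with ||u||_L² ≤ C_P ||u'||_L².


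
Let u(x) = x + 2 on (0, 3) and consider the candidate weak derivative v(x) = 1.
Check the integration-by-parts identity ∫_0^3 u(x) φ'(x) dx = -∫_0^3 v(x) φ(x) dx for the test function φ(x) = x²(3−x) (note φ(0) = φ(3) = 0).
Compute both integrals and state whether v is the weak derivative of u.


LHS = -27/4, RHS = -27/4. Yes, v = u' weakly.

u(x) = x + 2, classical derivative u'(x) = 1.
φ(x) = x²(3−x), so φ'(x) = 3*x*(2 - x).
Note φ(0) = φ(3) = 0, so the boundary term u·φ vanishes.
LHS = ∫_0^3 u(x) φ'(x) dx = ∫_0^3 (-3*x^3 + 12*x) dx. Term by term:
  ∫_0^3 -3*x^3 dx = -243/4;  ∫_0^3 12*x dx = 54.
Sum: -243/4 + 54 = -27/4.
So LHS = -27/4.
∫_0^3 v(x) φ(x) dx = ∫_0^3 (-x^3 + 3*x^2) dx. Term by term:
  ∫_0^3 -x^3 dx = -81/4;  ∫_0^3 3*x^2 dx = 27.
Sum: -81/4 + 27 = 27/4.
So RHS = -∫_0^3 v(x) φ(x) dx = -27/4.
LHS = RHS, so the identity holds for this test φ.
Moreover u is smooth here and v(x) = u'(x) = 1 pointwise, so the identity holds for every test function. Hence v is the weak derivative of u.


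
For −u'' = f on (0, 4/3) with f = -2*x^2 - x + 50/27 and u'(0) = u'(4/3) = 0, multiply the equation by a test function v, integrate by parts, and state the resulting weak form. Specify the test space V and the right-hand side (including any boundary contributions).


V = H^1(0, 4/3) (no boundary constraint on v; u is determined up to an additive constant); weak form: ∫_0^4/3 u'v' dx = ∫_0^4/3 (-2*x^2 - x + 50/27) v dx for all v ∈ V.

Multiply both sides by a test function v and integrate from 0 to 4/3:
  ∫_0^4/3 −u''(x) v(x) dx = ∫_0^4/3 f(x) v(x) dx.
Integrate the LHS by parts once:
  ∫_0^4/3 −u'' v dx = −[u'(x) v(x)]_0^4/3 + ∫_0^4/3 u'(x) v'(x) dx.
Thus ∫_0^4/3 u'(x) v'(x) dx = ∫_0^4/3 f(x) v(x) dx + [u'(x) v(x)]_0^4/3.
Choose V so that boundary terms are either known or forced to vanish.
u has homogeneous Neumann: u'(0) = u'(4/3) = 0. So [u' v]_0^4/3 = 0·v(4/3) − 0·v(0) = 0 for any v; take V = H^1(0, 4/3).
Weak formulation: find u (satisfying any essential BC) such that ∫_0^4/3 u'(x) v'(x) dx = ∫_0^4/3 f v dx for all v ∈ V (homogeneous Neumann, so boundary terms vanish).
Substituting f(x) = -2*x^2 - x + 50/27, the right-hand side is ∫_0^4/3 (-2*x^2 - x + 50/27) v dx.
Compatibility check (pure Neumann): taking v ≡ 1 ∈ V gives 0 = ∫_0^4/3 f dx + (0) − (0), i.e. ∫_0^4/3 f dx must equal u'(0) − u'(4/3) = 0. Indeed ∫_0^4/3 (-2*x^2 - x + 50/27) dx = 0, so the data are compatible. The solution is then unique only up to an additive constant (fix it e.g. by requiring ∫_0^4/3 u dx = 0).


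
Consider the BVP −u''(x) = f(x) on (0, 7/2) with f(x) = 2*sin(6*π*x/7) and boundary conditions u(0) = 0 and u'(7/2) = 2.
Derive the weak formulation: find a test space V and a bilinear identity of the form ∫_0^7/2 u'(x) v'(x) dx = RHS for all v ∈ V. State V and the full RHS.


V = {v ∈ H^1(0, 7/2) : v(0) = 0} (test functions vanish at x = 0 where u is specified); weak form: ∫_0^7/2 u'v' dx = ∫_0^7/2 (2*sin(6*π*x/7)) v dx + 2·v(7/2) for all v ∈ V.

Multiply both sides by a test function v and integrate from 0 to 7/2:
  ∫_0^7/2 −u''(x) v(x) dx = ∫_0^7/2 f(x) v(x) dx.
Integrate the LHS by parts once:
  ∫_0^7/2 −u'' v dx = −[u'(x) v(x)]_0^7/2 + ∫_0^7/2 u'(x) v'(x) dx.
Thus ∫_0^7/2 u'(x) v'(x) dx = ∫_0^7/2 f(x) v(x) dx + [u'(x) v(x)]_0^7/2.
Choose V so that boundary terms are either known or forced to vanish.
Mixed BC: u(0) = 0 (Dirichlet) and u'(7/2) = 2 (Neumann). Define V = {v ∈ H^1(0, 7/2) : v(0) = 0}. Then [u' v]_0^7/2 = u'(7/2)·v(7/2) − u'(0)·0 = 2·v(7/2).
Weak formulation: find u (satisfying any essential BC) such that ∫_0^7/2 u'(x) v'(x) dx = ∫_0^7/2 f v dx + 2·v(7/2) for all v ∈ V (Dirichlet at 0 absorbed into V; Neumann datum at x = 7/2 contributes the boundary term).
Substituting f(x) = 2*sin(6*π*x/7), the right-hand side is ∫_0^7/2 (2*sin(6*π*x/7)) v dx + 2·v(7/2).


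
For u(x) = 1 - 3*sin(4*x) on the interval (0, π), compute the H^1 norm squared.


||u||_{H^1(0,π)}^2 = 155*π/2

u'(x) = -12*cos(4*x).
Expand u² and (u')² and integrate term by term on (0, π), using: for integers n ≥ 1, ∫_0^π sin²(nx) dx = ∫_0^π cos²(nx) dx = π/2; for n ≠ n', ∫_0^π sin(nx)sin(n'x) dx = ∫_0^π cos(nx)cos(n'x) dx = 0; and by product-to-sum, ∫_0^π sin(nx)cos(n'x) dx = ½∫_0^π [sin((n+n')x) + sin((n−n')x)] dx, which is 0 when n+n' is even and 2n/(n²−n'²) when n+n' is odd (it need not vanish on (0, π)). For the constant mode: ∫_0^π 1 dx = π, ∫_0^π cos(nx) dx = 0, ∫_0^π sin(nx) dx = (1−(−1)^n)/n.
  u² squared terms: (1)²·∫1 dx = 1·π = π;  (-3)²·∫sin(4x)² dx = 9·π/2 = 9*π/2.
  u² cross terms: 2·(1)·(-3)·∫1·sin(4x) dx = -6·(0) = 0.
  So ∫_0^π u² dx = π + 9*π/2 + 0 = 11*π/2.
  (u')² squared terms: (-12)²·∫cos(4x)² dx = 144·π/2 = 72*π.
  So ∫_0^π (u')² dx = 72*π.
||u||_{H^1}^2 = (11*π/2) + (72*π) = 155*π/2.


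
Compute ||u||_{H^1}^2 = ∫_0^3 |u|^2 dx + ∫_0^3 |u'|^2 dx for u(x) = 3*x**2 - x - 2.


||u||_{H^1}^2 = 5199/10

The H^1 norm (squared) on an interval (0, L) is
  ||u||_{H^1}^2 = ∫_0^L u(x)^2 dx + ∫_0^L u'(x)^2 dx.
Compute u'(x) = 6*x - 1.
Then u(x)^2 = 9*x**4 - 6*x**3 - 11*x**2 + 4*x + 4 and u'(x)^2 = 36*x**2 - 12*x + 1.
Integrate each monomial from 0 to 3 using ∫_0^3 c·x^n dx = c·3^(n+1)/(n+1):
  ∫_0^3 u(x)^2 dx = ∫_0^3 (9*x^4 - 6*x^3 - 11*x^2 + 4*x + 4) dx. Term by term:
    ∫_0^3 9*x^4 dx = 2187/5;  ∫_0^3 -6*x^3 dx = -243/2;  ∫_0^3 -11*x^2 dx = -99;
    ∫_0^3 4*x dx = 18;  ∫_0^3 4 dx = 12.
  Sum: 2187/5 − 243/2 − 99 + 18 + 12 = 2469/10.
  ∫_0^3 u'(x)^2 dx = ∫_0^3 (36*x^2 - 12*x + 1) dx. Term by term:
    ∫_0^3 36*x^2 dx = 324;  ∫_0^3 -12*x dx = -54;  ∫_0^3 1 dx = 3.
  Sum: 324 − 54 + 3 = 273.
Adding: ||u||_{H^1}^2 = 2469/10 + 273 = 5199/10.


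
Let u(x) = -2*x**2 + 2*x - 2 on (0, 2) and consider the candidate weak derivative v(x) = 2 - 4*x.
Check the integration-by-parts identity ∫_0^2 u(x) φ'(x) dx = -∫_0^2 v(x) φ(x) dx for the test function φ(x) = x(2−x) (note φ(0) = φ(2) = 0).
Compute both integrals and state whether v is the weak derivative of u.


LHS = 8/3, RHS = 8/3. Yes, v = u' weakly.

u(x) = -2*x**2 + 2*x - 2, classical derivative u'(x) = 2 - 4*x.
φ(x) = x(2−x), so φ'(x) = 2 - 2*x.
Note φ(0) = φ(2) = 0, so the boundary term u·φ vanishes.
LHS = ∫_0^2 u(x) φ'(x) dx = ∫_0^2 (4*x^3 - 8*x^2 + 8*x - 4) dx. Term by term:
  ∫_0^2 4*x^3 dx = 16;  ∫_0^2 -8*x^2 dx = -64/3;  ∫_0^2 8*x dx = 16;
  ∫_0^2 -4 dx = -8.
Sum: 16 − 64/3 + 16 − 8 = 8/3.
So LHS = 8/3.
∫_0^2 v(x) φ(x) dx = ∫_0^2 (4*x^3 - 10*x^2 + 4*x) dx. Term by term:
  ∫_0^2 4*x^3 dx = 16;  ∫_0^2 -10*x^2 dx = -80/3;  ∫_0^2 4*x dx = 8.
Sum: 16 − 80/3 + 8 = -8/3.
So RHS = -∫_0^2 v(x) φ(x) dx = 8/3.
LHS = RHS, so the identity holds for this test φ.
Moreover u is smooth here and v(x) = u'(x) = 2 - 4*x pointwise, so the identity holds for every test function. Hence v is the weak derivative of u.


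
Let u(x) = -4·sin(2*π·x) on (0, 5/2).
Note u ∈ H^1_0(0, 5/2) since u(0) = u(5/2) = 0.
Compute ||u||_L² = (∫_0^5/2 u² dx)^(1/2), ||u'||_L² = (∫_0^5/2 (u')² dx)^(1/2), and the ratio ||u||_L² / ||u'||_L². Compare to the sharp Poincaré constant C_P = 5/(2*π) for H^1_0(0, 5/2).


||u||_L² / ||u'||_L² = 1/(2*π) < C_P = 5/(2*π).

u(x) = -4·sin(2*π·x), so u'(x) = -8*π*cos(2*π*x).
Writing u(x) = A·sin(kπx/L) with A = -4 and k = 5, use ∫_0^L sin²(kπx/L) dx = L/2 and ∫_0^L cos²(kπx/L) dx = L/2.
u² = 16·sin²(2*π·x) and (u')² = 64*π^2·cos²(2*π·x), and each of sin², cos² integrates to L/2 = 5/4 over (0, 5/2).
∫_0^5/2 u² dx = 20, so ||u||_L² = 2*sqrt(5).
∫_0^5/2 (u')² dx = 80*π^2, so ||u'||_L² = 4*sqrt(5)*π.
Ratio ||u||_L² / ||u'||_L² = 1/(2*π).
Sharp Poincaré constant on H^1_0(0, 5/2) is C_P = L/π = 5/(2*π), achieved by sin(2*π/5·x).
This is the k = 5 harmonic; the ratio L/(kπ) is strictly less than C_P = L/π, consistent with the sharp inequality ||u||_L² ≤ C_P ||u'||_L².


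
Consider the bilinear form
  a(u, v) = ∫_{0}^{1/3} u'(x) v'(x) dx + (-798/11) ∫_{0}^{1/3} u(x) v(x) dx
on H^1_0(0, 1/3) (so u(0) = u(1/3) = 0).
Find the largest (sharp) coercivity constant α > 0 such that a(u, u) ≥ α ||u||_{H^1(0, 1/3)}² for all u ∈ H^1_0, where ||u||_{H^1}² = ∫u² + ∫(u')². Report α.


α = 3*(-266 + 33*π^2)/(11*(1 + 9*π^2))

Coercivity of a(·,·) on H^1_0(0, 1/3) means a(u, u) ≥ α ||u||_{H^1}² for every u ∈ H^1_0.
The interval has length L = 1/3, and Poincaré/coercivity depend only on L. Here a(u, u) = ∫(u')² + (-798/11)·∫u².
Here c = -798/11 < 0 with |c| < (π/L)² = 9*π^2, so coercivity still holds. The condition a(u,u) ≥ α||u||_{H^1}² reads (1−α)∫(u')² ≥ (α−c)∫u². Any admissible α is ≤ 1 (rapidly oscillating u have ∫u²/∫(u')² → 0), and α = 1 would force 0 ≥ (1−c)∫u², impossible since c < 1; so 1−α > 0. By the sharp Poincaré inequality on H^1_0 of an interval of length L, ∫(u')² ≥ (π/L)²∫u² with equality for the first sine mode sin(π(x−x₀)/L) (x₀ the left endpoint), so the inequality holds for all u iff (1−α)(π/L)² ≥ α − c, i.e. α ≤ ((π/L)² + c)/((π/L)² + 1) = (1 + c(L/π)²)/(1 + (L/π)²). (Direct route, valid since c ≤ 0: Poincaré gives c∫u² ≥ c(L/π)²∫(u')², so a(u,u) ≥ (1 + c(L/π)²)∫(u')², while ||u||_{H^1}² ≤ (1 + (L/π)²)∫(u')²; dividing yields the same α.) With (π/L)² = 9*π^2 and c = -798/11, the largest admissible constant is α = ((π/L)² + c)/((π/L)² + 1).
Simplifying, α = 3*(-266 + 33*π^2)/(11*(1 + 9*π^2)).


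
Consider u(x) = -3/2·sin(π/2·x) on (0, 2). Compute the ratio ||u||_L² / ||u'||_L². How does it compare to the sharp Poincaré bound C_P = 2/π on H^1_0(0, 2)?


||u||_L² / ||u'||_L² = 2/π = C_P.

u(x) = -3/2·sin(π/2·x), so u'(x) = -3*π*cos(π*x/2)/4.
Writing u(x) = A·sin(kπx/L) with A = -3/2 and k = 1, use ∫_0^L sin²(kπx/L) dx = L/2 and ∫_0^L cos²(kπx/L) dx = L/2.
u² = 9/4·sin²(π/2·x) and (u')² = 9*π^2/16·cos²(π/2·x), and each of sin², cos² integrates to L/2 = 1 over (0, 2).
∫_0^2 u² dx = 9/4, so ||u||_L² = 3/2.
∫_0^2 (u')² dx = 9*π^2/16, so ||u'||_L² = 3*π/4.
Ratio ||u||_L² / ||u'||_L² = 2/π.
Sharp Poincaré constant on H^1_0(0, 2) is C_P = L/π = 2/π, achieved by sin(π/2·x).
This is the k = 1 eigenfunction (up to amplitude), so the ratio equals the sharp Poincaré constant exactly.


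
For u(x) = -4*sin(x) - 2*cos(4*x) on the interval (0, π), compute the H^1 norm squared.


||u||_{H^1(0,π)}^2 = -544/15 + 50*π

u'(x) = 8*sin(4*x) - 4*cos(x).
Expand u² and (u')² and integrate term by term on (0, π), using: for integers n ≥ 1, ∫_0^π sin²(nx) dx = ∫_0^π cos²(nx) dx = π/2; for n ≠ n', ∫_0^π sin(nx)sin(n'x) dx = ∫_0^π cos(nx)cos(n'x) dx = 0; and by product-to-sum, ∫_0^π sin(nx)cos(n'x) dx = ½∫_0^π [sin((n+n')x) + sin((n−n')x)] dx, which is 0 when n+n' is even and 2n/(n²−n'²) when n+n' is odd (it need not vanish on (0, π)).
  u² squared terms: (-4)²·∫sin(x)² dx = 16·π/2 = 8*π;  (-2)²·∫cos(4x)² dx = 4·π/2 = 2*π.
  u² cross terms: 2·(-4)·(-2)·∫sin(x)·cos(4x) dx = 16·(-2/15) = -32/15.
  So ∫_0^π u² dx = 8*π + 2*π − 32/15 = -32/15 + 10*π.
  (u')² squared terms: (-4)²·∫cos(x)² dx = 16·π/2 = 8*π;  (8)²·∫sin(4x)² dx = 64·π/2 = 32*π.
  (u')² cross terms: 2·(-4)·(8)·∫cos(x)·sin(4x) dx = -64·(8/15) = -512/15.
  So ∫_0^π (u')² dx = 8*π + 32*π − 512/15 = -512/15 + 40*π.
||u||_{H^1}^2 = (-32/15 + 10*π) + (-512/15 + 40*π) = -544/15 + 50*π.
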